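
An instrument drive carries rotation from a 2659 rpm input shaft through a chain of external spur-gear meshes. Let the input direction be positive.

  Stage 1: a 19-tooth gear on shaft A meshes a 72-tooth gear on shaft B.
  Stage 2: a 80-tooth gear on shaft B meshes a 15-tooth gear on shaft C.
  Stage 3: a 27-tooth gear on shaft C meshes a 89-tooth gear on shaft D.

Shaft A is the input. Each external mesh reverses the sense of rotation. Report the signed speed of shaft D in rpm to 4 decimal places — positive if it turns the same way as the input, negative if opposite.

-1135.3034 rpm (opposite to input, |ω| = 1135.3034 rpm)

Stage 1 [19T→72T]: ω = 2659.0000×19/72 = 701.6806 rpm, dir flips to −; running = −701.6806
Stage 2 [80T→15T]: ω = 701.6806×80/15 = 3742.2963 rpm, dir flips to +; running = +3742.2963
Stage 3 [27T→89T]: ω = 3742.2963×27/89 = 1135.3034 rpm, dir flips to −; running = −1135.3034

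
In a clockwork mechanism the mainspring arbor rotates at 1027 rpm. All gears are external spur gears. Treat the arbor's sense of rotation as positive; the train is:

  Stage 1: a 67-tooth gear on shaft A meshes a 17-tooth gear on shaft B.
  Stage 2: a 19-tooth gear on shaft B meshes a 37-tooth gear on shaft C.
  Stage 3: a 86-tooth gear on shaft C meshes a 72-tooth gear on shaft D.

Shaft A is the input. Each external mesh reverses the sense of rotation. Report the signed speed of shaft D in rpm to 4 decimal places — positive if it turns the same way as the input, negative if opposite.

Stage 1 [67T→17T]: ω = 1027.0000×67/17 = 4047.5882 rpm, dir flips to −; running = −4047.5882
Stage 2 [19T→37T]: ω = 4047.5882×19/37 = 2078.4913 rpm, dir flips to +; running = +2078.4913
Stage 3 [86T→72T]: ω = 2078.4913×86/72 = 2482.6423 rpm, dir flips to −; running = −2482.6423

-2482.6423 rpm (opposite to input, |ω| = 2482.6423 rpm)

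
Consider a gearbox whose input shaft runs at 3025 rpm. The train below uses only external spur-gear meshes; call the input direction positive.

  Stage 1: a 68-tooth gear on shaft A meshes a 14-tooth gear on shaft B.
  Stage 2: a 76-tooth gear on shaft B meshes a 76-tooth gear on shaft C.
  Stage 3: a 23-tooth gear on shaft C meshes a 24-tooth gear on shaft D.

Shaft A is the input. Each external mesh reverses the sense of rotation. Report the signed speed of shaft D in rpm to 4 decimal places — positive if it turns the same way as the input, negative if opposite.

Stage 1 [68T→14T]: ω = 3025.0000×68/14 = 14692.8571 rpm, dir flips to −; running = −14692.8571
Stage 2 [76T→76T]: ω = 14692.8571×76/76 = 14692.8571 rpm, dir flips to +; running = +14692.8571
Stage 3 [23T→24T]: ω = 14692.8571×23/24 = 14080.6548 rpm, dir flips to −; running = −14080.6548

-14080.6548 rpm (opposite to input, |ω| = 14080.6548 rpm)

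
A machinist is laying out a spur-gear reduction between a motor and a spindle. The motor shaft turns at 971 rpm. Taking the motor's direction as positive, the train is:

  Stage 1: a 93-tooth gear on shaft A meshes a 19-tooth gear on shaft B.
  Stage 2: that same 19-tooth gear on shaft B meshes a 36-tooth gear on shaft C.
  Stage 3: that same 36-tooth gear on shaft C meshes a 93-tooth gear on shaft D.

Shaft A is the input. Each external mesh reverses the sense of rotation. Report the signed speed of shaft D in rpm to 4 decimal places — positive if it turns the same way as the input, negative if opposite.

-971.0000 rpm (opposite to input, |ω| = 971.0000 rpm)

Stage 1 [93T→19T]: ω = 971.0000×93/19 = 4752.7895 rpm, dir flips to −; running = −4752.7895
Stage 2 [19T→36T]: ω = 4752.7895×19/36 = 2508.4167 rpm, dir flips to +; running = +2508.4167
Stage 3 [36T→93T]: ω = 2508.4167×36/93 = 971.0000 rpm, dir flips to −; running = −971.0000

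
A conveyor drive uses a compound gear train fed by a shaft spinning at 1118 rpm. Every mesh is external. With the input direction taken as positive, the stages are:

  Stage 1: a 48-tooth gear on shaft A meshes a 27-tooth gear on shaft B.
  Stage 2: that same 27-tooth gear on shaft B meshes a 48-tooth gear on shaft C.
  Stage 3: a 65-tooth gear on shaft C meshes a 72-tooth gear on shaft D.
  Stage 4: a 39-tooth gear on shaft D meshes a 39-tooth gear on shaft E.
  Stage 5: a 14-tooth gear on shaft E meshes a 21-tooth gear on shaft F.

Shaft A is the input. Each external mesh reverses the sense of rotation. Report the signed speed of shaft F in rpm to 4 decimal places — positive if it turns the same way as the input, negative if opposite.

-672.8704 rpm (opposite to input, |ω| = 672.8704 rpm)

Stage 1 [48T→27T]: ω = 1118.0000×48/27 = 1987.5556 rpm, dir flips to −; running = −1987.5556
Stage 2 [27T→48T]: ω = 1987.5556×27/48 = 1118.0000 rpm, dir flips to +; running = +1118.0000
Stage 3 [65T→72T]: ω = 1118.0000×65/72 = 1009.3056 rpm, dir flips to −; running = −1009.3056
Stage 4 [39T→39T]: ω = 1009.3056×39/39 = 1009.3056 rpm, dir flips to +; running = +1009.3056
Stage 5 [14T→21T]: ω = 1009.3056×14/21 = 672.8704 rpm, dir flips to −; running = −672.8704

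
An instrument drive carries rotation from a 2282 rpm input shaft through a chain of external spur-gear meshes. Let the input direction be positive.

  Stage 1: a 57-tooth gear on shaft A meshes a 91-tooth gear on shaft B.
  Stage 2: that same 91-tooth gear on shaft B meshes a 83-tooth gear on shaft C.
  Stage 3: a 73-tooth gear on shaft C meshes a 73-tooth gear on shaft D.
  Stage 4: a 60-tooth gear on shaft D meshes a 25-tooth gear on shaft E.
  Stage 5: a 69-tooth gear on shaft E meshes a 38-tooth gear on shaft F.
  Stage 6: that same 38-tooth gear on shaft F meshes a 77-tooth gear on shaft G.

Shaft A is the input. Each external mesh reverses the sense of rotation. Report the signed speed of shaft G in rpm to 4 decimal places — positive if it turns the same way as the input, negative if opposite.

Stage 1 [57T→91T]: ω = 2282.0000×57/91 = 1429.3846 rpm, dir flips to −; running = −1429.3846
Stage 2 [91T→83T]: ω = 1429.3846×91/83 = 1567.1566 rpm, dir flips to +; running = +1567.1566
Stage 3 [73T→73T]: ω = 1567.1566×73/73 = 1567.1566 rpm, dir flips to −; running = −1567.1566
Stage 4 [60T→25T]: ω = 1567.1566×60/25 = 3761.1759 rpm, dir flips to +; running = +3761.1759
Stage 5 [69T→38T]: ω = 3761.1759×69/38 = 6829.5036 rpm, dir flips to −; running = −6829.5036
Stage 6 [38T→77T]: ω = 6829.5036×38/77 = 3370.4044 rpm, dir flips to +; running = +3370.4044

+3370.4044 rpm (same as input, |ω| = 3370.4044 rpm)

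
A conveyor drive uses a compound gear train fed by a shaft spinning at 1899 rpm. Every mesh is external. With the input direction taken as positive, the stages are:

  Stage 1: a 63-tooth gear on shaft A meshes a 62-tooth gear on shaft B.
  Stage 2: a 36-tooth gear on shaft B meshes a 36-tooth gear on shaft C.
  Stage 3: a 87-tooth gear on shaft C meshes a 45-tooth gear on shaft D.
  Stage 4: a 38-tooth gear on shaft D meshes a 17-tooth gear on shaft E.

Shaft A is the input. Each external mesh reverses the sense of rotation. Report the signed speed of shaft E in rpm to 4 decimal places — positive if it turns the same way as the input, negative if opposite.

+8339.0243 rpm (same as input, |ω| = 8339.0243 rpm)

Stage 1 [63T→62T]: ω = 1899.0000×63/62 = 1929.6290 rpm, dir flips to −; running = −1929.6290
Stage 2 [36T→36T]: ω = 1929.6290×36/36 = 1929.6290 rpm, dir flips to +; running = +1929.6290
Stage 3 [87T→45T]: ω = 1929.6290×87/45 = 3730.6161 rpm, dir flips to −; running = −3730.6161
Stage 4 [38T→17T]: ω = 3730.6161×38/17 = 8339.0243 rpm, dir flips to +; running = +8339.0243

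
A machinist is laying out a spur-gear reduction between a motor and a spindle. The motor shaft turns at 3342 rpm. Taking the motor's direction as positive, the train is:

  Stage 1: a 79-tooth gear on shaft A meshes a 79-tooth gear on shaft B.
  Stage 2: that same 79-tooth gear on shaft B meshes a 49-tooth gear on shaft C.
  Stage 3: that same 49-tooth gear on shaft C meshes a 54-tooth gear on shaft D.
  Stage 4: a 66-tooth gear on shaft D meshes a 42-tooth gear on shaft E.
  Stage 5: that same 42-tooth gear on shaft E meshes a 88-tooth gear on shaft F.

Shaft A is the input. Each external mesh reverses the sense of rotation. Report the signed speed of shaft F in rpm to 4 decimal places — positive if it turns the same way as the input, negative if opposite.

-3666.9167 rpm (opposite to input, |ω| = 3666.9167 rpm)

Stage 1 [79T→79T]: ω = 3342.0000×79/79 = 3342.0000 rpm, dir flips to −; running = −3342.0000
Stage 2 [79T→49T]: ω = 3342.0000×79/49 = 5388.1224 rpm, dir flips to +; running = +5388.1224
Stage 3 [49T→54T]: ω = 5388.1224×49/54 = 4889.2222 rpm, dir flips to −; running = −4889.2222
Stage 4 [66T→42T]: ω = 4889.2222×66/42 = 7683.0635 rpm, dir flips to +; running = +7683.0635
Stage 5 [42T→88T]: ω = 7683.0635×42/88 = 3666.9167 rpm, dir flips to −; running = −3666.9167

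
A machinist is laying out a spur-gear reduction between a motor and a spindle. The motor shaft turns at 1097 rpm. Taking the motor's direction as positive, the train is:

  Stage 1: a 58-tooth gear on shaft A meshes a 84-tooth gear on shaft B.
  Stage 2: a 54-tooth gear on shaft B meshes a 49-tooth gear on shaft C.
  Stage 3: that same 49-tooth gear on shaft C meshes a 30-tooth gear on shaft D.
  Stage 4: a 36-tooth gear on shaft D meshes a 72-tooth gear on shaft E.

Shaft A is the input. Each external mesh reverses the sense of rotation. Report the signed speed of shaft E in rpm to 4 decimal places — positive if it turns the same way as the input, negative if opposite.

Stage 1 [58T→84T]: ω = 1097.0000×58/84 = 757.4524 rpm, dir flips to −; running = −757.4524
Stage 2 [54T→49T]: ω = 757.4524×54/49 = 834.7434 rpm, dir flips to +; running = +834.7434
Stage 3 [49T→30T]: ω = 834.7434×49/30 = 1363.4143 rpm, dir flips to −; running = −1363.4143
Stage 4 [36T→72T]: ω = 1363.4143×36/72 = 681.7071 rpm, dir flips to +; running = +681.7071

+681.7071 rpm (same as input, |ω| = 681.7071 rpm)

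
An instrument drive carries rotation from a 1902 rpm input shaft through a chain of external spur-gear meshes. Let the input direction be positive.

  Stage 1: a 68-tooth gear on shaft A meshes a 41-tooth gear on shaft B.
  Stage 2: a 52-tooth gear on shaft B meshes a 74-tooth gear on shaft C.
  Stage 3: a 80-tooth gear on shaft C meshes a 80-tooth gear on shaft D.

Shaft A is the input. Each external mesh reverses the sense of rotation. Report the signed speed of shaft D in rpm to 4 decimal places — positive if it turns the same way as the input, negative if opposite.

-2216.7014 rpm (opposite to input, |ω| = 2216.7014 rpm)

Stage 1 [68T→41T]: ω = 1902.0000×68/41 = 3154.5366 rpm, dir flips to −; running = −3154.5366
Stage 2 [52T→74T]: ω = 3154.5366×52/74 = 2216.7014 rpm, dir flips to +; running = +2216.7014
Stage 3 [80T→80T]: ω = 2216.7014×80/80 = 2216.7014 rpm, dir flips to −; running = −2216.7014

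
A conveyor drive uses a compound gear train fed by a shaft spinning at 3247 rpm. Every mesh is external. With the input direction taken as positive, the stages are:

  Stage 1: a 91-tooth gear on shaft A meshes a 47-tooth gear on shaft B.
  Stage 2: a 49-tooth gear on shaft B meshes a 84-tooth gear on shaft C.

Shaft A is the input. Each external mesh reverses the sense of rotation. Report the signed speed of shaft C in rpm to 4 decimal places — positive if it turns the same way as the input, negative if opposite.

+3667.2677 rpm (same as input, |ω| = 3667.2677 rpm)

Stage 1 [91T→47T]: ω = 3247.0000×91/47 = 6286.7447 rpm, dir flips to −; running = −6286.7447
Stage 2 [49T→84T]: ω = 6286.7447×49/84 = 3667.2677 rpm, dir flips to +; running = +3667.2677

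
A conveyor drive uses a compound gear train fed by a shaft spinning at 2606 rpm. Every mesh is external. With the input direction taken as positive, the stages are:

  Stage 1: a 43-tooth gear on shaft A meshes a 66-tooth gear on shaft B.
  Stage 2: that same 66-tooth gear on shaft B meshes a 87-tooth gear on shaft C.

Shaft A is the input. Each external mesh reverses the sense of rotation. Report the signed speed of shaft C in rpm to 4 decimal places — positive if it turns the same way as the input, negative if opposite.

+1288.0230 rpm (same as input, |ω| = 1288.0230 rpm)

Stage 1 [43T→66T]: ω = 2606.0000×43/66 = 1697.8485 rpm, dir flips to −; running = −1697.8485
Stage 2 [66T→87T]: ω = 1697.8485×66/87 = 1288.0230 rpm, dir flips to +; running = +1288.0230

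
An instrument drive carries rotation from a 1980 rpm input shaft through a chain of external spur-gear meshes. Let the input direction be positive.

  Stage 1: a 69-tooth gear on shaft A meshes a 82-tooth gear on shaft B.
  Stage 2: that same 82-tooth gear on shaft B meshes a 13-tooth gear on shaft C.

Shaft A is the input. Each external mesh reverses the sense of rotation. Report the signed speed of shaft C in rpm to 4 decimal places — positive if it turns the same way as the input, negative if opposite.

Stage 1 [69T→82T]: ω = 1980.0000×69/82 = 1666.0976 rpm, dir flips to −; running = −1666.0976
Stage 2 [82T→13T]: ω = 1666.0976×82/13 = 10509.2308 rpm, dir flips to +; running = +10509.2308

+10509.2308 rpm (same as input, |ω| = 10509.2308 rpm)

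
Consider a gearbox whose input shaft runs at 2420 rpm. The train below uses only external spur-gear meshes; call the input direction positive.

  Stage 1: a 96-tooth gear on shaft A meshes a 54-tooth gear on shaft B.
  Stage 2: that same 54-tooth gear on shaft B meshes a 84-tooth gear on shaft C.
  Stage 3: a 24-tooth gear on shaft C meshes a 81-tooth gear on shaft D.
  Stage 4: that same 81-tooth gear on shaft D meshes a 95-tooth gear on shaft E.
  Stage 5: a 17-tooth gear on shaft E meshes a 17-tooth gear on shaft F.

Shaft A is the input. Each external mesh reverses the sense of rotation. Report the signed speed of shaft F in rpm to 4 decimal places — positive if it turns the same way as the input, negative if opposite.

Stage 1 [96T→54T]: ω = 2420.0000×96/54 = 4302.2222 rpm, dir flips to −; running = −4302.2222
Stage 2 [54T→84T]: ω = 4302.2222×54/84 = 2765.7143 rpm, dir flips to +; running = +2765.7143
Stage 3 [24T→81T]: ω = 2765.7143×24/81 = 819.4709 rpm, dir flips to −; running = −819.4709
Stage 4 [81T→95T]: ω = 819.4709×81/95 = 698.7068 rpm, dir flips to +; running = +698.7068
Stage 5 [17T→17T]: ω = 698.7068×17/17 = 698.7068 rpm, dir flips to −; running = −698.7068

-698.7068 rpm (opposite to input, |ω| = 698.7068 rpm)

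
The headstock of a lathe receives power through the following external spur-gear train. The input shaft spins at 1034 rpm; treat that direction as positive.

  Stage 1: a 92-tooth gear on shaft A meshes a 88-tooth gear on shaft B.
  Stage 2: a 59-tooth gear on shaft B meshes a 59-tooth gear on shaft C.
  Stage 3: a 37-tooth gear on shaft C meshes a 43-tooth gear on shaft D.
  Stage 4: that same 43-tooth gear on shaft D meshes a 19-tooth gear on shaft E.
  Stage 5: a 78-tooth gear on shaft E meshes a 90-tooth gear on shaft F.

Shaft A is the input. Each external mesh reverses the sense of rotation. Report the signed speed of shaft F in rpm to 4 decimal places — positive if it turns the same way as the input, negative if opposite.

-1824.4246 rpm (opposite to input, |ω| = 1824.4246 rpm)

Stage 1 [92T→88T]: ω = 1034.0000×92/88 = 1081.0000 rpm, dir flips to −; running = −1081.0000
Stage 2 [59T→59T]: ω = 1081.0000×59/59 = 1081.0000 rpm, dir flips to +; running = +1081.0000
Stage 3 [37T→43T]: ω = 1081.0000×37/43 = 930.1628 rpm, dir flips to −; running = −930.1628
Stage 4 [43T→19T]: ω = 930.1628×43/19 = 2105.1053 rpm, dir flips to +; running = +2105.1053
Stage 5 [78T→90T]: ω = 2105.1053×78/90 = 1824.4246 rpm, dir flips to −; running = −1824.4246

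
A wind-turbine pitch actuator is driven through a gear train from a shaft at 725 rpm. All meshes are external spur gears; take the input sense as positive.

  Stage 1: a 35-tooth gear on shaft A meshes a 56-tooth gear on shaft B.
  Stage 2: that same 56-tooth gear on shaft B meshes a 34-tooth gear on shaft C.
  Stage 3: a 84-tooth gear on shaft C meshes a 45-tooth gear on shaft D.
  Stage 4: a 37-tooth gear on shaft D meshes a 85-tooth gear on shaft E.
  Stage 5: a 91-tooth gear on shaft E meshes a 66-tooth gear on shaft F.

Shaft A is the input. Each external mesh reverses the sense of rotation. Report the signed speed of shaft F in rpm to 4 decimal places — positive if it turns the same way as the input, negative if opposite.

-836.1307 rpm (opposite to input, |ω| = 836.1307 rpm)

Stage 1 [35T→56T]: ω = 725.0000×35/56 = 453.1250 rpm, dir flips to −; running = −453.1250
Stage 2 [56T→34T]: ω = 453.1250×56/34 = 746.3235 rpm, dir flips to +; running = +746.3235
Stage 3 [84T→45T]: ω = 746.3235×84/45 = 1393.1373 rpm, dir flips to −; running = −1393.1373
Stage 4 [37T→85T]: ω = 1393.1373×37/85 = 606.4245 rpm, dir flips to +; running = +606.4245
Stage 5 [91T→66T]: ω = 606.4245×91/66 = 836.1307 rpm, dir flips to −; running = −836.1307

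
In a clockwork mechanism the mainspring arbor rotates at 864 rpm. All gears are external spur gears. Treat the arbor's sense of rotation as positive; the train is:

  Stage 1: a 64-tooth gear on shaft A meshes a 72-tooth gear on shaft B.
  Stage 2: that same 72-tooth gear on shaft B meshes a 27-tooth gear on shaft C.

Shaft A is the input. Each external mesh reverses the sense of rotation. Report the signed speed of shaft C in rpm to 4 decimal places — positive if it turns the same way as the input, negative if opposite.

Stage 1 [64T→72T]: ω = 864.0000×64/72 = 768.0000 rpm, dir flips to −; running = −768.0000
Stage 2 [72T→27T]: ω = 768.0000×72/27 = 2048.0000 rpm, dir flips to +; running = +2048.0000

+2048.0000 rpm (same as input, |ω| = 2048.0000 rpm)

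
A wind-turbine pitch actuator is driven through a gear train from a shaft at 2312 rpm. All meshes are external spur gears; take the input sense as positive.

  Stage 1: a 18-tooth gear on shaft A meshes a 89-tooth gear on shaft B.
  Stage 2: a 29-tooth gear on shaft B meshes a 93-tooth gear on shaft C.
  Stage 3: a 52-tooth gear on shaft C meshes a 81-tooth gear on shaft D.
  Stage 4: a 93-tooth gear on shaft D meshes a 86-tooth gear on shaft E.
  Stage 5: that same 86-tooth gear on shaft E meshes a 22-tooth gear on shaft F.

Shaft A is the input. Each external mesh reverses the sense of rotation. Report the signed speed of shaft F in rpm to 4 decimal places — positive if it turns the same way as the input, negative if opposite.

Stage 1 [18T→89T]: ω = 2312.0000×18/89 = 467.5955 rpm, dir flips to −; running = −467.5955
Stage 2 [29T→93T]: ω = 467.5955×29/93 = 145.8094 rpm, dir flips to +; running = +145.8094
Stage 3 [52T→81T]: ω = 145.8094×52/81 = 93.6060 rpm, dir flips to −; running = −93.6060
Stage 4 [93T→86T]: ω = 93.6060×93/86 = 101.2251 rpm, dir flips to +; running = +101.2251
Stage 5 [86T→22T]: ω = 101.2251×86/22 = 395.6981 rpm, dir flips to −; running = −395.6981

-395.6981 rpm (opposite to input, |ω| = 395.6981 rpm)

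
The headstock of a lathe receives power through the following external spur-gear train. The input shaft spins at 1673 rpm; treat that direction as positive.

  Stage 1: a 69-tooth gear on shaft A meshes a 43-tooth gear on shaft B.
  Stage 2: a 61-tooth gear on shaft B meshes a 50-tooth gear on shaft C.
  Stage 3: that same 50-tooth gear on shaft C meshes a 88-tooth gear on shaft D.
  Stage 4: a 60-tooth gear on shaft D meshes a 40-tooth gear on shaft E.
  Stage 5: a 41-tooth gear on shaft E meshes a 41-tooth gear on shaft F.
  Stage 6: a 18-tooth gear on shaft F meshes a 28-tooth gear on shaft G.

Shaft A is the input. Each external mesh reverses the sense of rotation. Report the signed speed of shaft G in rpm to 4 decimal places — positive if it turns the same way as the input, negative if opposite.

Stage 1 [69T→43T]: ω = 1673.0000×69/43 = 2684.5814 rpm, dir flips to −; running = −2684.5814
Stage 2 [61T→50T]: ω = 2684.5814×61/50 = 3275.1893 rpm, dir flips to +; running = +3275.1893
Stage 3 [50T→88T]: ω = 3275.1893×50/88 = 1860.9030 rpm, dir flips to −; running = −1860.9030
Stage 4 [60T→40T]: ω = 1860.9030×60/40 = 2791.3545 rpm, dir flips to +; running = +2791.3545
Stage 5 [41T→41T]: ω = 2791.3545×41/41 = 2791.3545 rpm, dir flips to −; running = −2791.3545
Stage 6 [18T→28T]: ω = 2791.3545×18/28 = 1794.4422 rpm, dir flips to +; running = +1794.4422

+1794.4422 rpm (same as input, |ω| = 1794.4422 rpm)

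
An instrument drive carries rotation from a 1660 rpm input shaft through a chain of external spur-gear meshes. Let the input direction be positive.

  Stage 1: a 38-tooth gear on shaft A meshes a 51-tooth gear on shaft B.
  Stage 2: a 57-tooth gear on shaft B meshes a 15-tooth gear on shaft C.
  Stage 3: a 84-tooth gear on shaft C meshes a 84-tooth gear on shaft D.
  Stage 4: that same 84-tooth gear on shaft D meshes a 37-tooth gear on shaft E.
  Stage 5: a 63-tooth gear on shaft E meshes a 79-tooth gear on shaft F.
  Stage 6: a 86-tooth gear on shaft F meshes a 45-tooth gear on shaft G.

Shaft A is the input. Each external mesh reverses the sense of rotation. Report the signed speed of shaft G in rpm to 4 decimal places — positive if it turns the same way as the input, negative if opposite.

Stage 1 [38T→51T]: ω = 1660.0000×38/51 = 1236.8627 rpm, dir flips to −; running = −1236.8627
Stage 2 [57T→15T]: ω = 1236.8627×57/15 = 4700.0784 rpm, dir flips to +; running = +4700.0784
Stage 3 [84T→84T]: ω = 4700.0784×84/84 = 4700.0784 rpm, dir flips to −; running = −4700.0784
Stage 4 [84T→37T]: ω = 4700.0784×84/37 = 10670.4483 rpm, dir flips to +; running = +10670.4483
Stage 5 [63T→79T]: ω = 10670.4483×63/79 = 8509.3449 rpm, dir flips to −; running = −8509.3449
Stage 6 [86T→45T]: ω = 8509.3449×86/45 = 16262.3035 rpm, dir flips to +; running = +16262.3035

+16262.3035 rpm (same as input, |ω| = 16262.3035 rpm)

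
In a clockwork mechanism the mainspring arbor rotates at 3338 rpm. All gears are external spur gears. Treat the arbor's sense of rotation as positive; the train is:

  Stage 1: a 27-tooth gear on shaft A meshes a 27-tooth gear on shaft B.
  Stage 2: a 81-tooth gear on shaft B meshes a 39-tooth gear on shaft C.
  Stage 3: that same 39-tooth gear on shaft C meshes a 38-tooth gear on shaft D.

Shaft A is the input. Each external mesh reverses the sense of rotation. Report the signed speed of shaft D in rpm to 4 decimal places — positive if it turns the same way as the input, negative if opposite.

-7115.2105 rpm (opposite to input, |ω| = 7115.2105 rpm)

Stage 1 [27T→27T]: ω = 3338.0000×27/27 = 3338.0000 rpm, dir flips to −; running = −3338.0000
Stage 2 [81T→39T]: ω = 3338.0000×81/39 = 6932.7692 rpm, dir flips to +; running = +6932.7692
Stage 3 [39T→38T]: ω = 6932.7692×39/38 = 7115.2105 rpm, dir flips to −; running = −7115.2105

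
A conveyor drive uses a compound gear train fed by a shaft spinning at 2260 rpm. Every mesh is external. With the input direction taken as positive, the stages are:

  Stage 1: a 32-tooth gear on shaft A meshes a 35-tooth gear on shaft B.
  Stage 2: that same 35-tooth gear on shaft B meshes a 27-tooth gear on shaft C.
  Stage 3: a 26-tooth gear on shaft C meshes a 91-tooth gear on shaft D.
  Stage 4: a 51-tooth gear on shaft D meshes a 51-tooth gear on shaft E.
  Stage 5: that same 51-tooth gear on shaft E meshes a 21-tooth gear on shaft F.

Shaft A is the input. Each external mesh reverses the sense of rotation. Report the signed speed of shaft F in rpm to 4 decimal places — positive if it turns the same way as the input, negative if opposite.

-1858.5639 rpm (opposite to input, |ω| = 1858.5639 rpm)

Stage 1 [32T→35T]: ω = 2260.0000×32/35 = 2066.2857 rpm, dir flips to −; running = −2066.2857
Stage 2 [35T→27T]: ω = 2066.2857×35/27 = 2678.5185 rpm, dir flips to +; running = +2678.5185
Stage 3 [26T→91T]: ω = 2678.5185×26/91 = 765.2910 rpm, dir flips to −; running = −765.2910
Stage 4 [51T→51T]: ω = 765.2910×51/51 = 765.2910 rpm, dir flips to +; running = +765.2910
Stage 5 [51T→21T]: ω = 765.2910×51/21 = 1858.5639 rpm, dir flips to −; running = −1858.5639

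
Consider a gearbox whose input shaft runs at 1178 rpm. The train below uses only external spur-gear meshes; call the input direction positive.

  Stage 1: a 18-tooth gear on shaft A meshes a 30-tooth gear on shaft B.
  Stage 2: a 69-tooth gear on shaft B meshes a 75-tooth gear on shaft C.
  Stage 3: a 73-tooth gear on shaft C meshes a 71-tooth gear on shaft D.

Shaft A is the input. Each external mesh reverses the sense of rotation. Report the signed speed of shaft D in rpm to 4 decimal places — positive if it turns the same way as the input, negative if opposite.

-668.5731 rpm (opposite to input, |ω| = 668.5731 rpm)

Stage 1 [18T→30T]: ω = 1178.0000×18/30 = 706.8000 rpm, dir flips to −; running = −706.8000
Stage 2 [69T→75T]: ω = 706.8000×69/75 = 650.2560 rpm, dir flips to +; running = +650.2560
Stage 3 [73T→71T]: ω = 650.2560×73/71 = 668.5731 rpm, dir flips to −; running = −668.5731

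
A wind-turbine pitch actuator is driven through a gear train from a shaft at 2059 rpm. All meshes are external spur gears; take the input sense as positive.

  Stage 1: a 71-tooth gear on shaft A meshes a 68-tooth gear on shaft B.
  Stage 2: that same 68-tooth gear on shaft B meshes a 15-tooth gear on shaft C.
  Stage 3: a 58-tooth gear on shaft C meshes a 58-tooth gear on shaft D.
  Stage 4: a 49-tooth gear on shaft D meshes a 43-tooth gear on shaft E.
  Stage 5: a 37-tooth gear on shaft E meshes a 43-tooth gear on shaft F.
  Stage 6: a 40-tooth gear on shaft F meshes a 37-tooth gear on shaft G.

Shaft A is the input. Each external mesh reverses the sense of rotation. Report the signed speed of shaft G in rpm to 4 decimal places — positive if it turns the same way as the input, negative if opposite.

+10331.0056 rpm (same as input, |ω| = 10331.0056 rpm)

Stage 1 [71T→68T]: ω = 2059.0000×71/68 = 2149.8382 rpm, dir flips to −; running = −2149.8382
Stage 2 [68T→15T]: ω = 2149.8382×68/15 = 9745.9333 rpm, dir flips to +; running = +9745.9333
Stage 3 [58T→58T]: ω = 9745.9333×58/58 = 9745.9333 rpm, dir flips to −; running = −9745.9333
Stage 4 [49T→43T]: ω = 9745.9333×49/43 = 11105.8310 rpm, dir flips to +; running = +11105.8310
Stage 5 [37T→43T]: ω = 11105.8310×37/43 = 9556.1802 rpm, dir flips to −; running = −9556.1802
Stage 6 [40T→37T]: ω = 9556.1802×40/37 = 10331.0056 rpm, dir flips to +; running = +10331.0056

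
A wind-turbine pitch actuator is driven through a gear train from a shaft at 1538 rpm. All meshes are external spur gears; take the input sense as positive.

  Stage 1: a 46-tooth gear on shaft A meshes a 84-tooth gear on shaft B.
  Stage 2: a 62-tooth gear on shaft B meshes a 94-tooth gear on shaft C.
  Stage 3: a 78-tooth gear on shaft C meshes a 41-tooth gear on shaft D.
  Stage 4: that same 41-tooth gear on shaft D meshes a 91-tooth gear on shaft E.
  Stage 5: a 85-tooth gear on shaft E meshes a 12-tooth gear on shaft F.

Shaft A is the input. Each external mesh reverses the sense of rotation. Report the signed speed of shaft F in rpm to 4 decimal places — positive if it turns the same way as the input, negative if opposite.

Stage 1 [46T→84T]: ω = 1538.0000×46/84 = 842.2381 rpm, dir flips to −; running = −842.2381
Stage 2 [62T→94T]: ω = 842.2381×62/94 = 555.5187 rpm, dir flips to +; running = +555.5187
Stage 3 [78T→41T]: ω = 555.5187×78/41 = 1056.8405 rpm, dir flips to −; running = −1056.8405
Stage 4 [41T→91T]: ω = 1056.8405×41/91 = 476.1589 rpm, dir flips to +; running = +476.1589
Stage 5 [85T→12T]: ω = 476.1589×85/12 = 3372.7924 rpm, dir flips to −; running = −3372.7924

-3372.7924 rpm (opposite to input, |ω| = 3372.7924 rpm)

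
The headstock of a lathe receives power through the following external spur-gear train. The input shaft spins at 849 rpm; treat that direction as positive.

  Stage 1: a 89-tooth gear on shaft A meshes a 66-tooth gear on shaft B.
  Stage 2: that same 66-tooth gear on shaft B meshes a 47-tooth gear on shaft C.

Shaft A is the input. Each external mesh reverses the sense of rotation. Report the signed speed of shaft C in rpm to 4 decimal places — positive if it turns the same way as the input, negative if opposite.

Stage 1 [89T→66T]: ω = 849.0000×89/66 = 1144.8636 rpm, dir flips to −; running = −1144.8636
Stage 2 [66T→47T]: ω = 1144.8636×66/47 = 1607.6809 rpm, dir flips to +; running = +1607.6809

+1607.6809 rpm (same as input, |ω| = 1607.6809 rpm)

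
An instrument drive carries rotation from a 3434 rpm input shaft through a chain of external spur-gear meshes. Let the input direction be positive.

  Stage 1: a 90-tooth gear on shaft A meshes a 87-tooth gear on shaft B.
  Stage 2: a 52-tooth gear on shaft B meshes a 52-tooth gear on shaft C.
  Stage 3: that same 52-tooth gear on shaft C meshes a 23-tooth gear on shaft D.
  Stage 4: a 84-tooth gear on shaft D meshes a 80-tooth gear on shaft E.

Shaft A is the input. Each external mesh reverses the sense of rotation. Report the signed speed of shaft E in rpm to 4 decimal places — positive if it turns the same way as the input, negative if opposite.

+8433.1214 rpm (same as input, |ω| = 8433.1214 rpm)

Stage 1 [90T→87T]: ω = 3434.0000×90/87 = 3552.4138 rpm, dir flips to −; running = −3552.4138
Stage 2 [52T→52T]: ω = 3552.4138×52/52 = 3552.4138 rpm, dir flips to +; running = +3552.4138
Stage 3 [52T→23T]: ω = 3552.4138×52/23 = 8031.5442 rpm, dir flips to −; running = −8031.5442
Stage 4 [84T→80T]: ω = 8031.5442×84/80 = 8433.1214 rpm, dir flips to +; running = +8433.1214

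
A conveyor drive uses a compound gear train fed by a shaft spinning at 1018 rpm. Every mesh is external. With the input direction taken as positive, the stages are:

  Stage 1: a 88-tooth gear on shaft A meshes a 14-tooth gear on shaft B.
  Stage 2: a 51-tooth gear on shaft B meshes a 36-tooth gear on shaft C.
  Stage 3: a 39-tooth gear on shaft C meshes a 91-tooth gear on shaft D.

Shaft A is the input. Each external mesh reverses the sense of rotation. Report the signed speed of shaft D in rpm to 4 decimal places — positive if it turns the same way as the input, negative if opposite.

-3885.0204 rpm (opposite to input, |ω| = 3885.0204 rpm)

Stage 1 [88T→14T]: ω = 1018.0000×88/14 = 6398.8571 rpm, dir flips to −; running = −6398.8571
Stage 2 [51T→36T]: ω = 6398.8571×51/36 = 9065.0476 rpm, dir flips to +; running = +9065.0476
Stage 3 [39T→91T]: ω = 9065.0476×39/91 = 3885.0204 rpm, dir flips to −; running = −3885.0204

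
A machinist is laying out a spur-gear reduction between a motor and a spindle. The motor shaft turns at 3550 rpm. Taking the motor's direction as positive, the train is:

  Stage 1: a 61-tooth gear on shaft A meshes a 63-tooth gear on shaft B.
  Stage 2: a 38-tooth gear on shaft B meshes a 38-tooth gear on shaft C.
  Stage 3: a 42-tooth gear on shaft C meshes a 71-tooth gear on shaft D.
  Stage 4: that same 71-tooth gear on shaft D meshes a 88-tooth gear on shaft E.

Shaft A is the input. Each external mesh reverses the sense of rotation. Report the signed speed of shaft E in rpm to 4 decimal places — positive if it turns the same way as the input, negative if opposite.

+1640.5303 rpm (same as input, |ω| = 1640.5303 rpm)

Stage 1 [61T→63T]: ω = 3550.0000×61/63 = 3437.3016 rpm, dir flips to −; running = −3437.3016
Stage 2 [38T→38T]: ω = 3437.3016×38/38 = 3437.3016 rpm, dir flips to +; running = +3437.3016
Stage 3 [42T→71T]: ω = 3437.3016×42/71 = 2033.3333 rpm, dir flips to −; running = −2033.3333
Stage 4 [71T→88T]: ω = 2033.3333×71/88 = 1640.5303 rpm, dir flips to +; running = +1640.5303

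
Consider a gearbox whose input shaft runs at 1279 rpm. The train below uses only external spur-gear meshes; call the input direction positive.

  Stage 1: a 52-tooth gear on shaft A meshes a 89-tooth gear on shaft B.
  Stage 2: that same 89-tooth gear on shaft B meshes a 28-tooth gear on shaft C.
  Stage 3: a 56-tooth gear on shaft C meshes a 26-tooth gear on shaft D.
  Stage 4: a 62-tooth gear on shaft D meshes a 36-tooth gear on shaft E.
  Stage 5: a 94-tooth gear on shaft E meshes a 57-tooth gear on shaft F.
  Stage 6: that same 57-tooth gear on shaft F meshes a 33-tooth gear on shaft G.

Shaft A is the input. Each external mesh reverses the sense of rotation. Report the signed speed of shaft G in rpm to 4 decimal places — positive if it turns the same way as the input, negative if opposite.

+25097.6835 rpm (same as input, |ω| = 25097.6835 rpm)

Stage 1 [52T→89T]: ω = 1279.0000×52/89 = 747.2809 rpm, dir flips to −; running = −747.2809
Stage 2 [89T→28T]: ω = 747.2809×89/28 = 2375.2857 rpm, dir flips to +; running = +2375.2857
Stage 3 [56T→26T]: ω = 2375.2857×56/26 = 5116.0000 rpm, dir flips to −; running = −5116.0000
Stage 4 [62T→36T]: ω = 5116.0000×62/36 = 8810.8889 rpm, dir flips to +; running = +8810.8889
Stage 5 [94T→57T]: ω = 8810.8889×94/57 = 14530.2378 rpm, dir flips to −; running = −14530.2378
Stage 6 [57T→33T]: ω = 14530.2378×57/33 = 25097.6835 rpm, dir flips to +; running = +25097.6835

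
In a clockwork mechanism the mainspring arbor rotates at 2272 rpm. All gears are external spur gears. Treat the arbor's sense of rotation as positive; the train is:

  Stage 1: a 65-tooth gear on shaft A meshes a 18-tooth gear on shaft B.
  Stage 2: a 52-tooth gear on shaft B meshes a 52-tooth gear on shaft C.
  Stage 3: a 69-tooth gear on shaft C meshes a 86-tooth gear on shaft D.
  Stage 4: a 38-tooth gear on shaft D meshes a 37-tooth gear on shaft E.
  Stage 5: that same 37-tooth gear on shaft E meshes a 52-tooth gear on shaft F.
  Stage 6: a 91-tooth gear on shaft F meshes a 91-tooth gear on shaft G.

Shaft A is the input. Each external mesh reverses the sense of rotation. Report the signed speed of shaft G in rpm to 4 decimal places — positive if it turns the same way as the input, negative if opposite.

Stage 1 [65T→18T]: ω = 2272.0000×65/18 = 8204.4444 rpm, dir flips to −; running = −8204.4444
Stage 2 [52T→52T]: ω = 8204.4444×52/52 = 8204.4444 rpm, dir flips to +; running = +8204.4444
Stage 3 [69T→86T]: ω = 8204.4444×69/86 = 6582.6357 rpm, dir flips to −; running = −6582.6357
Stage 4 [38T→37T]: ω = 6582.6357×38/37 = 6760.5447 rpm, dir flips to +; running = +6760.5447
Stage 5 [37T→52T]: ω = 6760.5447×37/52 = 4810.3876 rpm, dir flips to −; running = −4810.3876
Stage 6 [91T→91T]: ω = 4810.3876×91/91 = 4810.3876 rpm, dir flips to +; running = +4810.3876

+4810.3876 rpm (same as input, |ω| = 4810.3876 rpm)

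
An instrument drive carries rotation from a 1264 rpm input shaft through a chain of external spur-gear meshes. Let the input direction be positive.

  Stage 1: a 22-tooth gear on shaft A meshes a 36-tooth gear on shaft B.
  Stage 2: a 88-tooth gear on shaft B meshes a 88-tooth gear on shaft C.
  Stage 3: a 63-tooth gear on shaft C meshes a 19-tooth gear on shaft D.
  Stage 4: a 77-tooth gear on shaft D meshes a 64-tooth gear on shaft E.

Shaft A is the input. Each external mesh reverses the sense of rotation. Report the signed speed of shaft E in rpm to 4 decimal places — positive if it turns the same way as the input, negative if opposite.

+3081.5197 rpm (same as input, |ω| = 3081.5197 rpm)

Stage 1 [22T→36T]: ω = 1264.0000×22/36 = 772.4444 rpm, dir flips to −; running = −772.4444
Stage 2 [88T→88T]: ω = 772.4444×88/88 = 772.4444 rpm, dir flips to +; running = +772.4444
Stage 3 [63T→19T]: ω = 772.4444×63/19 = 2561.2632 rpm, dir flips to −; running = −2561.2632
Stage 4 [77T→64T]: ω = 2561.2632×77/64 = 3081.5197 rpm, dir flips to +; running = +3081.5197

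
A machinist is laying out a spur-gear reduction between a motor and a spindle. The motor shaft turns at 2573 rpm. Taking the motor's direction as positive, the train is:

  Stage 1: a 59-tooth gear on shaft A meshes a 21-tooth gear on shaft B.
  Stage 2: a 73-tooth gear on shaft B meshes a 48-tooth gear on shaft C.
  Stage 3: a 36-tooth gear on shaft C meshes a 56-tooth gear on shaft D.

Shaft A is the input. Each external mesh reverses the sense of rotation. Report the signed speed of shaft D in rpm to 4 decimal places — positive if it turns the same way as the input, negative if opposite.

-7067.5453 rpm (opposite to input, |ω| = 7067.5453 rpm)

Stage 1 [59T→21T]: ω = 2573.0000×59/21 = 7228.9048 rpm, dir flips to −; running = −7228.9048
Stage 2 [73T→48T]: ω = 7228.9048×73/48 = 10993.9593 rpm, dir flips to +; running = +10993.9593
Stage 3 [36T→56T]: ω = 10993.9593×36/56 = 7067.5453 rpm, dir flips to −; running = −7067.5453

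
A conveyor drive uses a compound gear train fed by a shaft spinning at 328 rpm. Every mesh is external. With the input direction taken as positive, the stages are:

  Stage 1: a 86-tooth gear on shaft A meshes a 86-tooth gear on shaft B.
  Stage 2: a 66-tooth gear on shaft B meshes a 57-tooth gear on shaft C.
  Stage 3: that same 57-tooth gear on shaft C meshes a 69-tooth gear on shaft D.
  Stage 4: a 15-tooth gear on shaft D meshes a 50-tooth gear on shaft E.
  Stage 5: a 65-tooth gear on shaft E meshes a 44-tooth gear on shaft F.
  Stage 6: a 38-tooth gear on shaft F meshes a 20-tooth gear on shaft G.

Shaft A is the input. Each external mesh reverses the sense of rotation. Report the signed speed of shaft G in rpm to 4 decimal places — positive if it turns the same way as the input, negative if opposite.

Stage 1 [86T→86T]: ω = 328.0000×86/86 = 328.0000 rpm, dir flips to −; running = −328.0000
Stage 2 [66T→57T]: ω = 328.0000×66/57 = 379.7895 rpm, dir flips to +; running = +379.7895
Stage 3 [57T→69T]: ω = 379.7895×57/69 = 313.7391 rpm, dir flips to −; running = −313.7391
Stage 4 [15T→50T]: ω = 313.7391×15/50 = 94.1217 rpm, dir flips to +; running = +94.1217
Stage 5 [65T→44T]: ω = 94.1217×65/44 = 139.0435 rpm, dir flips to −; running = −139.0435
Stage 6 [38T→20T]: ω = 139.0435×38/20 = 264.1826 rpm, dir flips to +; running = +264.1826

+264.1826 rpm (same as input, |ω| = 264.1826 rpm)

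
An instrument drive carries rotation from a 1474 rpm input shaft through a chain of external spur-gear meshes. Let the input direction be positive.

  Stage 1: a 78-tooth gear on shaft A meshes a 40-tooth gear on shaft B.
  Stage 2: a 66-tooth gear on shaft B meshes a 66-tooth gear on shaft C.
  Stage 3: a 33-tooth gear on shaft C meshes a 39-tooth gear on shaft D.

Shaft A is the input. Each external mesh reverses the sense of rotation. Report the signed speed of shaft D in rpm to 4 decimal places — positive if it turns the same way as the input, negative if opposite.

-2432.1000 rpm (opposite to input, |ω| = 2432.1000 rpm)

Stage 1 [78T→40T]: ω = 1474.0000×78/40 = 2874.3000 rpm, dir flips to −; running = −2874.3000
Stage 2 [66T→66T]: ω = 2874.3000×66/66 = 2874.3000 rpm, dir flips to +; running = +2874.3000
Stage 3 [33T→39T]: ω = 2874.3000×33/39 = 2432.1000 rpm, dir flips to −; running = −2432.1000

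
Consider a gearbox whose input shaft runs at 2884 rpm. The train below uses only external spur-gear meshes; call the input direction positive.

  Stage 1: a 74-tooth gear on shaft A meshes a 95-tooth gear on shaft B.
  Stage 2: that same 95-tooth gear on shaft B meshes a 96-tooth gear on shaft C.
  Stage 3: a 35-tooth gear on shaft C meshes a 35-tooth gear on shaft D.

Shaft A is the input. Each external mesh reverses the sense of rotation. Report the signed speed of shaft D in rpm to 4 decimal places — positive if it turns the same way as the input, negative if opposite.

-2223.0833 rpm (opposite to input, |ω| = 2223.0833 rpm)

Stage 1 [74T→95T]: ω = 2884.0000×74/95 = 2246.4842 rpm, dir flips to −; running = −2246.4842
Stage 2 [95T→96T]: ω = 2246.4842×95/96 = 2223.0833 rpm, dir flips to +; running = +2223.0833
Stage 3 [35T→35T]: ω = 2223.0833×35/35 = 2223.0833 rpm, dir flips to −; running = −2223.0833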